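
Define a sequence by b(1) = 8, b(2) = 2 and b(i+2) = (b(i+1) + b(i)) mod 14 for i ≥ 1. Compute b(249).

Computing terms: b(1) = 8; b(2) = 2; b(3) = 10; b(4) = 12; b(5) = 8; b(6) = 6; b(7) = 0; b(8) = 6; b(9) = 6; b(10) = 12; b(11) = 4; b(12) = 2; b(13) = 6; b(14) = 8; b(15) = 0; b(16) = 8; b(17) = 8; b(18) = 2.
The sequence repeats with period 16.
(249 - 1) mod 16 = 8, so b(249) = b(9) = 6.

6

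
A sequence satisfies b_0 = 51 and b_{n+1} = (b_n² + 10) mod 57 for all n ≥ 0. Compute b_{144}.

We have b_0 = 51,  b_1 = 46,  b_2 = 17,  b_3 = 14,  b_4 = 35,  b_5 = 38,  b_6 = 29,  b_7 = 53,  b_8 = 26,  b_9 = 2,  b_{10} = 14.
Since b_{10} = b_3 = 14, the sequence is eventually periodic: after a pre-period of length 3 it cycles with period 7.
For n ≥ 3, b_n depends only on (n - 3) mod 7. (144 - 3) mod 7 = 1, so b_{144} = b_4 = 35.

35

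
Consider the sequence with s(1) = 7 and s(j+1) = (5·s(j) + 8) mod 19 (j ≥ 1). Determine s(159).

3

Listing terms: s(1) = 7; s(2) = 5; s(3) = 14; s(4) = 2; s(5) = 18; s(6) = 3; s(7) = 4; s(8) = 9; s(9) = 15; s(10) = 7.
Since s(10) = s(1) = 7, the sequence is periodic with period 9.
So s(159) = s(1 + ((159-1) mod 9)) = s(6) = 3.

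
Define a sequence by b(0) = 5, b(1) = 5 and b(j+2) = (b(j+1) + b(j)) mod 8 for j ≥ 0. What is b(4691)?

0

We have b(0) = 5,  b(1) = 5,  b(2) = 2,  b(3) = 7,  b(4) = 1,  b(5) = 0,  b(6) = 1,  b(7) = 1,  b(8) = 2,  b(9) = 3,  b(10) = 5,  b(11) = 0,  b(12) = 5,  b(13) = 5.
Since (b(12), b(13)) = (b(0), b(1)) = (5, 5) (two consecutive terms determine the rest), the sequence is periodic with period 12.
(4691 - 0) mod 12 = 11, so b(4691) = b(11) = 0.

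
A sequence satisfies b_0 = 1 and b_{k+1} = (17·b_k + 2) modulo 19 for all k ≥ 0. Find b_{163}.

0

Listing terms: b_0 = 1,  b_1 = 0,  b_2 = 2,  b_3 = 17,  b_4 = 6,  b_5 = 9,  b_6 = 3,  b_7 = 15,  b_8 = 10,  b_9 = 1.
Since b_9 = b_0 = 1, the sequence is periodic with period 9.
So b_{163} = b_{0 + ((163-0) mod 9)} = b_1 = 0.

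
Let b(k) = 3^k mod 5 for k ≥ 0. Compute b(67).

We have b(0) = 1,  b(1) = 3,  b(2) = 4,  b(3) = 2,  b(4) = 1.
The sequence repeats with period 4.
(67 - 0) mod 4 = 3, so b(67) = b(3) = 2.

2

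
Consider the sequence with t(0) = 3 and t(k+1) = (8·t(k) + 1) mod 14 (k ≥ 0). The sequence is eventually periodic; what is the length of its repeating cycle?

7

We have t(0) = 3,  t(1) = 11,  t(2) = 5,  t(3) = 13,  t(4) = 7,  t(5) = 1,  t(6) = 9,  t(7) = 3.
The sequence repeats with period 7.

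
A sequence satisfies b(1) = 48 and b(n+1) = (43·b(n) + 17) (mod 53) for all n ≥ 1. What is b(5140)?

Listing terms: b(1) = 48; b(2) = 14; b(3) = 36; b(4) = 28; b(5) = 2; b(6) = 50; b(7) = 47; b(8) = 24; b(9) = 42; b(10) = 21; b(11) = 19; b(12) = 39; b(13) = 51; b(14) = 37; b(15) = 18; b(16) = 49; b(17) = 4; b(18) = 30; b(19) = 35; b(20) = 38; b(21) = 8; b(22) = 43; b(23) = 11; b(24) = 13; b(25) = 46; b(26) = 34; b(27) = 48.
The sequence repeats with period 26.
(5140 - 1) mod 26 = 17, so b(5140) = b(18) = 30.

30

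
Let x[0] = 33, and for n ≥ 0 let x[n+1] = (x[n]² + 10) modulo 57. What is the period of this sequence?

Listing terms: x[0] = 33,  x[1] = 16,  x[2] = 38,  x[3] = 29,  x[4] = 53,  x[5] = 26,  x[6] = 2,  x[7] = 14,  x[8] = 35,  x[9] = 38.
Since x[9] = x[2] = 38, the sequence is eventually periodic: after a pre-period of length 2 it cycles with period 7.

7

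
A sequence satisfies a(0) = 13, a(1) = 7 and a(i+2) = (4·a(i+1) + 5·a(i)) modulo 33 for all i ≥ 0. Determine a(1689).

Listing terms: a(0) = 13, a(1) = 7, a(2) = 27, a(3) = 11, a(4) = 14, a(5) = 12, a(6) = 19, a(7) = 4, a(8) = 12, a(9) = 2, a(10) = 2, a(11) = 18, a(12) = 16, a(13) = 22, a(14) = 3, a(15) = 23, a(16) = 8, a(17) = 15, a(18) = 1, a(19) = 13, a(20) = 24, a(21) = 29, a(22) = 5, a(23) = 0, a(24) = 25, a(25) = 1, a(26) = 30, a(27) = 26, a(28) = 23, a(29) = 24, a(30) = 13, a(31) = 7.
The sequence repeats with period 30.
So a(1689) = a(0 + ((1689-0) mod 30)) = a(9) = 2.

2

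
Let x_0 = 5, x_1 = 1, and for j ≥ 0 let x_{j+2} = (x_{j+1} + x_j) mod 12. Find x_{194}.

Computing terms: x_0 = 5, x_1 = 1, x_2 = 6, x_3 = 7, x_4 = 1, x_5 = 8, x_6 = 9, x_7 = 5, x_8 = 2, x_9 = 7, x_{10} = 9, x_{11} = 4, x_{12} = 1, x_{13} = 5, x_{14} = 6, x_{15} = 11, x_{16} = 5, x_{17} = 4, x_{18} = 9, x_{19} = 1, x_{20} = 10, x_{21} = 11, x_{22} = 9, x_{23} = 8, x_{24} = 5, x_{25} = 1.
Since (x_{24}, x_{25}) = (x_0, x_1) = (5, 1) (two consecutive terms determine the rest), the sequence is periodic with period 24.
So x_{194} = x_{0 + ((194-0) mod 24)} = x_2 = 6.

6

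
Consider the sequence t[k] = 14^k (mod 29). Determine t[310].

t[1] = 14, t[2] = 22, t[3] = 18, t[4] = 20, t[5] = 19, t[6] = 5, t[7] = 12, t[8] = 23, t[9] = 3, t[10] = 13, t[11] = 8, t[12] = 25, t[13] = 2, t[14] = 28, t[15] = 15, t[16] = 7, t[17] = 11, t[18] = 9, t[19] = 10, t[20] = 24, t[21] = 17, t[22] = 6, t[23] = 26, t[24] = 16, t[25] = 21, t[26] = 4, t[27] = 27, t[28] = 1, t[29] = 14.
The sequence repeats with period 28.
So t[310] = t[1 + ((310-1) mod 28)] = t[2] = 22.

22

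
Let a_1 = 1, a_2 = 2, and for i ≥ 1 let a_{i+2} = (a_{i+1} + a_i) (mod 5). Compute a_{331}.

4

We have a_1 = 1; a_2 = 2; a_3 = 3; a_4 = 0; a_5 = 3; a_6 = 3; a_7 = 1; a_8 = 4; a_9 = 0; a_{10} = 4; a_{11} = 4; a_{12} = 3; a_{13} = 2; a_{14} = 0; a_{15} = 2; a_{16} = 2; a_{17} = 4; a_{18} = 1; a_{19} = 0; a_{20} = 1; a_{21} = 1; a_{22} = 2.
Since (a_{21}, a_{22}) = (a_1, a_2) = (1, 2) (two consecutive terms determine the rest), the sequence is periodic with period 20.
So a_{331} = a_{1 + ((331-1) mod 20)} = a_{11} = 4.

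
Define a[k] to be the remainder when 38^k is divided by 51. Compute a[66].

16

Listing terms: a[0] = 1, a[1] = 38, a[2] = 16, a[3] = 47, a[4] = 1.
Since a[4] = a[0] = 1, the sequence is periodic with period 4.
(66 - 0) mod 4 = 2, so a[66] = a[2] = 16.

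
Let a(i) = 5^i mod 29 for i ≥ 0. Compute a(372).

24

Computing terms: a(0) = 1; a(1) = 5; a(2) = 25; a(3) = 9; a(4) = 16; a(5) = 22; a(6) = 23; a(7) = 28; a(8) = 24; a(9) = 4; a(10) = 20; a(11) = 13; a(12) = 7; a(13) = 6; a(14) = 1.
Since a(14) = a(0) = 1, the sequence is periodic with period 14.
So a(372) = a(0 + ((372-0) mod 14)) = a(8) = 24.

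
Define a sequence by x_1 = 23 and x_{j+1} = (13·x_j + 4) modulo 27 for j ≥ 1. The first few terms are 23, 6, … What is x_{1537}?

Computing terms: x_1 = 23, x_2 = 6, x_3 = 1, x_4 = 17, x_5 = 9, x_6 = 13, x_7 = 11, x_8 = 12, x_9 = 25, x_{10} = 5, x_{11} = 15, x_{12} = 10, x_{13} = 26, x_{14} = 18, x_{15} = 22, x_{16} = 20, x_{17} = 21, x_{18} = 7, x_{19} = 14, x_{20} = 24, x_{21} = 19, x_{22} = 8, x_{23} = 0, x_{24} = 4, x_{25} = 2, x_{26} = 3, x_{27} = 16, x_{28} = 23.
Since x_{28} = x_1 = 23, the sequence is periodic with period 27.
So x_{1537} = x_{1 + ((1537-1) mod 27)} = x_{25} = 2.

2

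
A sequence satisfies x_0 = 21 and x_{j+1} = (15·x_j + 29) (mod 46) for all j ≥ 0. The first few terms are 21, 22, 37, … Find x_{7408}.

We have x_0 = 21, x_1 = 22, x_2 = 37, x_3 = 32, x_4 = 3, x_5 = 28, x_6 = 35, x_7 = 2, x_8 = 13, x_9 = 40, x_{10} = 31, x_{11} = 34, x_{12} = 33, x_{13} = 18, x_{14} = 23, x_{15} = 6, x_{16} = 27, x_{17} = 20, x_{18} = 7, x_{19} = 42, x_{20} = 15, x_{21} = 24, x_{22} = 21.
Since x_{22} = x_0 = 21, the sequence is periodic with period 22.
So x_{7408} = x_{0 + ((7408-0) mod 22)} = x_{16} = 27.

27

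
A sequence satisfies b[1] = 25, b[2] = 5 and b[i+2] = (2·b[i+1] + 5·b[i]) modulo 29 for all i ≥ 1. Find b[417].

We have b[1] = 25; b[2] = 5; b[3] = 19; b[4] = 5; b[5] = 18; b[6] = 3; b[7] = 9; b[8] = 4; b[9] = 24; b[10] = 10; b[11] = 24; b[12] = 11; b[13] = 26; b[14] = 20; b[15] = 25; b[16] = 5.
Since (b[15], b[16]) = (b[1], b[2]) = (25, 5) (two consecutive terms determine the rest), the sequence is periodic with period 14.
So b[417] = b[1 + ((417-1) mod 14)] = b[11] = 24.

24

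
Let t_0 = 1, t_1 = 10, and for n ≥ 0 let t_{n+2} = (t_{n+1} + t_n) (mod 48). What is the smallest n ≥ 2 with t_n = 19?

14

Listing terms: t_0 = 1, t_1 = 10, t_2 = 11, t_3 = 21, t_4 = 32, t_5 = 5, t_6 = 37, t_7 = 42, t_8 = 31, t_9 = 25, t_{10} = 8, t_{11} = 33, t_{12} = 41, t_{13} = 26, t_{14} = 19, t_{15} = 45, t_{16} = 16, t_{17} = 13, t_{18} = 29, t_{19} = 42, t_{20} = 23, t_{21} = 17, t_{22} = 40, t_{23} = 9, t_{24} = 1, t_{25} = 10.
The sequence repeats with period 24.
The value 19 first appears (with n ≥ 2) at t_{14}.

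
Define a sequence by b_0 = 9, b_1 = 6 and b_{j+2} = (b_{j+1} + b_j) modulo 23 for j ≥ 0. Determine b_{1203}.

21

Computing terms: b_0 = 9, b_1 = 6, b_2 = 15, b_3 = 21, b_4 = 13, b_5 = 11, b_6 = 1, b_7 = 12, b_8 = 13, b_9 = 2, b_{10} = 15, b_{11} = 17, b_{12} = 9, b_{13} = 3, b_{14} = 12, b_{15} = 15, b_{16} = 4, b_{17} = 19, b_{18} = 0, b_{19} = 19, b_{20} = 19, b_{21} = 15, b_{22} = 11, b_{23} = 3, b_{24} = 14, b_{25} = 17, b_{26} = 8, b_{27} = 2, b_{28} = 10, b_{29} = 12, b_{30} = 22, b_{31} = 11, b_{32} = 10, b_{33} = 21, b_{34} = 8, b_{35} = 6, b_{36} = 14, b_{37} = 20, b_{38} = 11, b_{39} = 8, b_{40} = 19, b_{41} = 4, b_{42} = 0, b_{43} = 4, b_{44} = 4, b_{45} = 8, b_{46} = 12, b_{47} = 20, b_{48} = 9, b_{49} = 6.
The sequence repeats with period 48.
So b_{1203} = b_{0 + ((1203-0) mod 48)} = b_3 = 21.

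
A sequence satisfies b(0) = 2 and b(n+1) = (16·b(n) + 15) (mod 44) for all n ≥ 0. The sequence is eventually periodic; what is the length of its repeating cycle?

5

Computing terms: b(0) = 2; b(1) = 3; b(2) = 19; b(3) = 11; b(4) = 15; b(5) = 35; b(6) = 3.
Since b(6) = b(1) = 3, the sequence is eventually periodic: after a pre-period of length 1 it cycles with period 5.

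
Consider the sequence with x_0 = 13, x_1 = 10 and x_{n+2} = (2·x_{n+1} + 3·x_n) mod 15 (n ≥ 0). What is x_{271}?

13

Listing terms: x_0 = 13, x_1 = 10, x_2 = 14, x_3 = 13, x_4 = 8, x_5 = 10, x_6 = 14.
Since (x_5, x_6) = (x_1, x_2) = (10, 14) (two consecutive terms determine the rest), the sequence is eventually periodic: after a pre-period of length 1 it cycles with period 4.
For n ≥ 1, x_n depends only on (n - 1) mod 4. (271 - 1) mod 4 = 2, so x_{271} = x_3 = 13.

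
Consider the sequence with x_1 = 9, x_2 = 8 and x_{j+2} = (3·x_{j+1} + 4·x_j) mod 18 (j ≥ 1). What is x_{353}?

12

x_1 = 9; x_2 = 8; x_3 = 6; x_4 = 14; x_5 = 12; x_6 = 2; x_7 = 0; x_8 = 8; x_9 = 6.
Since (x_8, x_9) = (x_2, x_3) = (8, 6) (two consecutive terms determine the rest), the sequence is eventually periodic: after a pre-period of length 1 it cycles with period 6.
For j ≥ 2, x_j depends only on (j - 2) mod 6. (353 - 2) mod 6 = 3, so x_{353} = x_5 = 12.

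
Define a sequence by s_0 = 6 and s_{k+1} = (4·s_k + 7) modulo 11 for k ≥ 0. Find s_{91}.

9

s_0 = 6; s_1 = 9; s_2 = 10; s_3 = 3; s_4 = 8; s_5 = 6.
Since s_5 = s_0 = 6, the sequence is periodic with period 5.
(91 - 0) mod 5 = 1, so s_{91} = s_1 = 9.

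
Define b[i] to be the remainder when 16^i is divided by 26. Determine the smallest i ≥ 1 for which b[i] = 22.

b[0] = 1,  b[1] = 16,  b[2] = 22,  b[3] = 14,  b[4] = 16.
Since b[4] = b[1] = 16, the sequence is eventually periodic: after a pre-period of length 1 it cycles with period 3.
The value 22 first appears (with i ≥ 1) at b[2].

2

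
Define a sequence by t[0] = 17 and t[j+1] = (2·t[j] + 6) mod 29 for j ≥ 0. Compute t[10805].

15

Computing terms: t[0] = 17,  t[1] = 11,  t[2] = 28,  t[3] = 4,  t[4] = 14,  t[5] = 5,  t[6] = 16,  t[7] = 9,  t[8] = 24,  t[9] = 25,  t[10] = 27,  t[11] = 2,  t[12] = 10,  t[13] = 26,  t[14] = 0,  t[15] = 6,  t[16] = 18,  t[17] = 13,  t[18] = 3,  t[19] = 12,  t[20] = 1,  t[21] = 8,  t[22] = 22,  t[23] = 21,  t[24] = 19,  t[25] = 15,  t[26] = 7,  t[27] = 20,  t[28] = 17.
The sequence repeats with period 28.
(10805 - 0) mod 28 = 25, so t[10805] = t[25] = 15.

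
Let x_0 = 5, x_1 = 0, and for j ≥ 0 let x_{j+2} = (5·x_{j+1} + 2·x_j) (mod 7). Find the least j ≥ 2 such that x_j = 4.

4

Listing terms: x_0 = 5; x_1 = 0; x_2 = 3; x_3 = 1; x_4 = 4; x_5 = 1; x_6 = 6; x_7 = 4; x_8 = 4; x_9 = 0; x_{10} = 1; x_{11} = 5; x_{12} = 6; x_{13} = 5; x_{14} = 2; x_{15} = 6; x_{16} = 6; x_{17} = 0; x_{18} = 5; x_{19} = 4; x_{20} = 2; x_{21} = 4; x_{22} = 3; x_{23} = 2; x_{24} = 2; x_{25} = 0; x_{26} = 4; x_{27} = 6; x_{28} = 3; x_{29} = 6; x_{30} = 1; x_{31} = 3; x_{32} = 3; x_{33} = 0; x_{34} = 6; x_{35} = 2; x_{36} = 1; x_{37} = 2; x_{38} = 5; x_{39} = 1; x_{40} = 1; x_{41} = 0; x_{42} = 2; x_{43} = 3; x_{44} = 5; x_{45} = 3; x_{46} = 4; x_{47} = 5; x_{48} = 5; x_{49} = 0.
Since (x_{48}, x_{49}) = (x_0, x_1) = (5, 0) (two consecutive terms determine the rest), the sequence is periodic with period 48.
The value 4 first appears (with j ≥ 2) at x_4.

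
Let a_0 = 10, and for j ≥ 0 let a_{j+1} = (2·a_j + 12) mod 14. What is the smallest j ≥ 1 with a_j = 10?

3

a_0 = 10; a_1 = 4; a_2 = 6; a_3 = 10.
Since a_3 = a_0 = 10, the sequence is periodic with period 3.
The value 10 next appears (with j ≥ 1) at a_3.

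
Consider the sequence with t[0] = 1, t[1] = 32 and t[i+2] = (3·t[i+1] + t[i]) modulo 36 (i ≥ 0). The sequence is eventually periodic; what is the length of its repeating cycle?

6

t[0] = 1,  t[1] = 32,  t[2] = 25,  t[3] = 35,  t[4] = 22,  t[5] = 29,  t[6] = 1,  t[7] = 32.
Since (t[6], t[7]) = (t[0], t[1]) = (1, 32) (two consecutive terms determine the rest), the sequence is periodic with period 6.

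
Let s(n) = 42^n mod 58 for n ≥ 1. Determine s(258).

Computing terms: s(1) = 42; s(2) = 24; s(3) = 22; s(4) = 54; s(5) = 6; s(6) = 20; s(7) = 28; s(8) = 16; s(9) = 34; s(10) = 36; s(11) = 4; s(12) = 52; s(13) = 38; s(14) = 30; s(15) = 42.
The sequence repeats with period 14.
So s(258) = s(1 + ((258-1) mod 14)) = s(6) = 20.

20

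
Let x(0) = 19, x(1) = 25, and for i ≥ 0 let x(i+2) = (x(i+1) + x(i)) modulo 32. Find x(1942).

29

We have x(0) = 19; x(1) = 25; x(2) = 12; x(3) = 5; x(4) = 17; x(5) = 22; x(6) = 7; x(7) = 29; x(8) = 4; x(9) = 1; x(10) = 5; x(11) = 6; x(12) = 11; x(13) = 17; x(14) = 28; x(15) = 13; x(16) = 9; x(17) = 22; x(18) = 31; x(19) = 21; x(20) = 20; x(21) = 9; x(22) = 29; x(23) = 6; x(24) = 3; x(25) = 9; x(26) = 12; x(27) = 21; x(28) = 1; x(29) = 22; x(30) = 23; x(31) = 13; x(32) = 4; x(33) = 17; x(34) = 21; x(35) = 6; x(36) = 27; x(37) = 1; x(38) = 28; x(39) = 29; x(40) = 25; x(41) = 22; x(42) = 15; x(43) = 5; x(44) = 20; x(45) = 25; x(46) = 13; x(47) = 6; x(48) = 19; x(49) = 25.
The sequence repeats with period 48.
(1942 - 0) mod 48 = 22, so x(1942) = x(22) = 29.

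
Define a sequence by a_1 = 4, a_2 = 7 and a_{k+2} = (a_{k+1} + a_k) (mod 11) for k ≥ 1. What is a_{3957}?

10

Listing terms: a_1 = 4, a_2 = 7, a_3 = 0, a_4 = 7, a_5 = 7, a_6 = 3, a_7 = 10, a_8 = 2, a_9 = 1, a_{10} = 3, a_{11} = 4, a_{12} = 7.
Since (a_{11}, a_{12}) = (a_1, a_2) = (4, 7) (two consecutive terms determine the rest), the sequence is periodic with period 10.
(3957 - 1) mod 10 = 6, so a_{3957} = a_7 = 10.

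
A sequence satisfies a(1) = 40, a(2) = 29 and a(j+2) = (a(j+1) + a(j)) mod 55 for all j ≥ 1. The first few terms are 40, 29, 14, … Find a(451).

40

a(1) = 40,  a(2) = 29,  a(3) = 14,  a(4) = 43,  a(5) = 2,  a(6) = 45,  a(7) = 47,  a(8) = 37,  a(9) = 29,  a(10) = 11,  a(11) = 40,  a(12) = 51,  a(13) = 36,  a(14) = 32,  a(15) = 13,  a(16) = 45,  a(17) = 3,  a(18) = 48,  a(19) = 51,  a(20) = 44,  a(21) = 40,  a(22) = 29.
The sequence repeats with period 20.
(451 - 1) mod 20 = 10, so a(451) = a(11) = 40.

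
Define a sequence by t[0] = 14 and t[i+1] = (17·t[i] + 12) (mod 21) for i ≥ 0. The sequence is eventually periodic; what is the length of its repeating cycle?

6

t[0] = 14; t[1] = 19; t[2] = 20; t[3] = 16; t[4] = 11; t[5] = 10; t[6] = 14.
The sequence repeats with period 6.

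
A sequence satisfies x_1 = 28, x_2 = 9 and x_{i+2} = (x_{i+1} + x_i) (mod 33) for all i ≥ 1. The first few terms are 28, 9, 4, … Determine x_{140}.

Listing terms: x_1 = 28,  x_2 = 9,  x_3 = 4,  x_4 = 13,  x_5 = 17,  x_6 = 30,  x_7 = 14,  x_8 = 11,  x_9 = 25,  x_{10} = 3,  x_{11} = 28,  x_{12} = 31,  x_{13} = 26,  x_{14} = 24,  x_{15} = 17,  x_{16} = 8,  x_{17} = 25,  x_{18} = 0,  x_{19} = 25,  x_{20} = 25,  x_{21} = 17,  x_{22} = 9,  x_{23} = 26,  x_{24} = 2,  x_{25} = 28,  x_{26} = 30,  x_{27} = 25,  x_{28} = 22,  x_{29} = 14,  x_{30} = 3,  x_{31} = 17,  x_{32} = 20,  x_{33} = 4,  x_{34} = 24,  x_{35} = 28,  x_{36} = 19,  x_{37} = 14,  x_{38} = 0,  x_{39} = 14,  x_{40} = 14,  x_{41} = 28,  x_{42} = 9.
The sequence repeats with period 40.
So x_{140} = x_{1 + ((140-1) mod 40)} = x_{20} = 25.

25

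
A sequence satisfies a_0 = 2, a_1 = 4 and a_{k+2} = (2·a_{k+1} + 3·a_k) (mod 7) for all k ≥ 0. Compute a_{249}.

Listing terms: a_0 = 2,  a_1 = 4,  a_2 = 0,  a_3 = 5,  a_4 = 3,  a_5 = 0,  a_6 = 2,  a_7 = 4.
The sequence repeats with period 6.
(249 - 0) mod 6 = 3, so a_{249} = a_3 = 5.

5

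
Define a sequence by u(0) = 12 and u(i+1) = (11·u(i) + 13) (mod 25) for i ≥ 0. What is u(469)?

19

Computing terms: u(0) = 12; u(1) = 20; u(2) = 8; u(3) = 1; u(4) = 24; u(5) = 2; u(6) = 10; u(7) = 23; u(8) = 16; u(9) = 14; u(10) = 17; u(11) = 0; u(12) = 13; u(13) = 6; u(14) = 4; u(15) = 7; u(16) = 15; u(17) = 3; u(18) = 21; u(19) = 19; u(20) = 22; u(21) = 5; u(22) = 18; u(23) = 11; u(24) = 9; u(25) = 12.
Since u(25) = u(0) = 12, the sequence is periodic with period 25.
(469 - 0) mod 25 = 19, so u(469) = u(19) = 19.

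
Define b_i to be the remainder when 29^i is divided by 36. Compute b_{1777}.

Listing terms: b_0 = 1; b_1 = 29; b_2 = 13; b_3 = 17; b_4 = 25; b_5 = 5; b_6 = 1.
The sequence repeats with period 6.
(1777 - 0) mod 6 = 1, so b_{1777} = b_1 = 29.

29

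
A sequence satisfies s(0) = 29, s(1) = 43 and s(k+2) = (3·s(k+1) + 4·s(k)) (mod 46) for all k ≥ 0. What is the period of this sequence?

22

Listing terms: s(0) = 29; s(1) = 43; s(2) = 15; s(3) = 33; s(4) = 21; s(5) = 11; s(6) = 25; s(7) = 27; s(8) = 43; s(9) = 7; s(10) = 9; s(11) = 9; s(12) = 17; s(13) = 41; s(14) = 7; s(15) = 1; s(16) = 31; s(17) = 5; s(18) = 1; s(19) = 23; s(20) = 27; s(21) = 35; s(22) = 29; s(23) = 43.
The sequence repeats with period 22.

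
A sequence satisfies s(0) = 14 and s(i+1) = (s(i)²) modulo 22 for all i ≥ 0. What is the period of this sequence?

We have s(0) = 14,  s(1) = 20,  s(2) = 4,  s(3) = 16,  s(4) = 14.
The sequence repeats with period 4.

4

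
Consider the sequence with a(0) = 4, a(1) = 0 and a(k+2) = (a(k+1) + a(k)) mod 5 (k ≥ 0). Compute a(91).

We have a(0) = 4,  a(1) = 0,  a(2) = 4,  a(3) = 4,  a(4) = 3,  a(5) = 2,  a(6) = 0,  a(7) = 2,  a(8) = 2,  a(9) = 4,  a(10) = 1,  a(11) = 0,  a(12) = 1,  a(13) = 1,  a(14) = 2,  a(15) = 3,  a(16) = 0,  a(17) = 3,  a(18) = 3,  a(19) = 1,  a(20) = 4,  a(21) = 0.
Since (a(20), a(21)) = (a(0), a(1)) = (4, 0) (two consecutive terms determine the rest), the sequence is periodic with period 20.
(91 - 0) mod 20 = 11, so a(91) = a(11) = 0.

0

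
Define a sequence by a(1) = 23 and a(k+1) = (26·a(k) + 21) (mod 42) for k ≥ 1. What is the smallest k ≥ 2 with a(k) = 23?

a(1) = 23; a(2) = 31; a(3) = 29; a(4) = 19; a(5) = 11; a(6) = 13; a(7) = 23.
The sequence repeats with period 6.
The value 23 next appears (with k ≥ 2) at a(7).

7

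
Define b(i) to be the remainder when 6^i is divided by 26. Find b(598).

4

We have b(0) = 1,  b(1) = 6,  b(2) = 10,  b(3) = 8,  b(4) = 22,  b(5) = 2,  b(6) = 12,  b(7) = 20,  b(8) = 16,  b(9) = 18,  b(10) = 4,  b(11) = 24,  b(12) = 14,  b(13) = 6.
Since b(13) = b(1) = 6, the sequence is eventually periodic: after a pre-period of length 1 it cycles with period 12.
For i ≥ 1, b(i) depends only on (i - 1) mod 12. (598 - 1) mod 12 = 9, so b(598) = b(10) = 4.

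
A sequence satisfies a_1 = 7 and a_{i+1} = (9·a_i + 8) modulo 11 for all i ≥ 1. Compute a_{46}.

7

Computing terms: a_1 = 7; a_2 = 5; a_3 = 9; a_4 = 1; a_5 = 6; a_6 = 7.
Since a_6 = a_1 = 7, the sequence is periodic with period 5.
So a_{46} = a_{1 + ((46-1) mod 5)} = a_1 = 7.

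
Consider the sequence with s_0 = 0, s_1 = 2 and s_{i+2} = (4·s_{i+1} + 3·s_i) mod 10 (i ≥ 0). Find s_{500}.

Listing terms: s_0 = 0,  s_1 = 2,  s_2 = 8,  s_3 = 8,  s_4 = 6,  s_5 = 8,  s_6 = 0,  s_7 = 4,  s_8 = 6,  s_9 = 6,  s_{10} = 2,  s_{11} = 6,  s_{12} = 0,  s_{13} = 8,  s_{14} = 2,  s_{15} = 2,  s_{16} = 4,  s_{17} = 2,  s_{18} = 0,  s_{19} = 6,  s_{20} = 4,  s_{21} = 4,  s_{22} = 8,  s_{23} = 4,  s_{24} = 0,  s_{25} = 2.
The sequence repeats with period 24.
(500 - 0) mod 24 = 20, so s_{500} = s_{20} = 4.

4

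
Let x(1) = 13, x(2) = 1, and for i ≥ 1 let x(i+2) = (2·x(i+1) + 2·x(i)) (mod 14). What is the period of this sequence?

We have x(1) = 13,  x(2) = 1,  x(3) = 0,  x(4) = 2,  x(5) = 4,  x(6) = 12,  x(7) = 4,  x(8) = 4,  x(9) = 2,  x(10) = 12,  x(11) = 0,  x(12) = 10,  x(13) = 6,  x(14) = 4,  x(15) = 6,  x(16) = 6,  x(17) = 10,  x(18) = 4,  x(19) = 0,  x(20) = 8,  x(21) = 2,  x(22) = 6,  x(23) = 2,  x(24) = 2,  x(25) = 8,  x(26) = 6,  x(27) = 0,  x(28) = 12,  x(29) = 10,  x(30) = 2,  x(31) = 10,  x(32) = 10,  x(33) = 12,  x(34) = 2,  x(35) = 0,  x(36) = 4,  x(37) = 8,  x(38) = 10,  x(39) = 8,  x(40) = 8,  x(41) = 4,  x(42) = 10,  x(43) = 0,  x(44) = 6,  x(45) = 12,  x(46) = 8,  x(47) = 12,  x(48) = 12,  x(49) = 6,  x(50) = 8,  x(51) = 0,  x(52) = 2.
Since (x(51), x(52)) = (x(3), x(4)) = (0, 2) (two consecutive terms determine the rest), the sequence is eventually periodic: after a pre-period of length 2 it cycles with period 48.

48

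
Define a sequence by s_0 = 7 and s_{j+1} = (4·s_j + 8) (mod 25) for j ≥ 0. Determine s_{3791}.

11

Listing terms: s_0 = 7,  s_1 = 11,  s_2 = 2,  s_3 = 16,  s_4 = 22,  s_5 = 21,  s_6 = 17,  s_7 = 1,  s_8 = 12,  s_9 = 6,  s_{10} = 7.
The sequence repeats with period 10.
So s_{3791} = s_{0 + ((3791-0) mod 10)} = s_1 = 11.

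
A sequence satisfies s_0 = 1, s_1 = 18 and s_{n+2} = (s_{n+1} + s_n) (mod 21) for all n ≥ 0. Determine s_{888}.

Listing terms: s_0 = 1; s_1 = 18; s_2 = 19; s_3 = 16; s_4 = 14; s_5 = 9; s_6 = 2; s_7 = 11; s_8 = 13; s_9 = 3; s_{10} = 16; s_{11} = 19; s_{12} = 14; s_{13} = 12; s_{14} = 5; s_{15} = 17; s_{16} = 1; s_{17} = 18.
The sequence repeats with period 16.
So s_{888} = s_{0 + ((888-0) mod 16)} = s_8 = 13.

13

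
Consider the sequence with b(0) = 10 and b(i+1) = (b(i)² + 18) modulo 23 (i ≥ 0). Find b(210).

b(0) = 10,  b(1) = 3,  b(2) = 4,  b(3) = 11,  b(4) = 1,  b(5) = 19,  b(6) = 11.
Since b(6) = b(3) = 11, the sequence is eventually periodic: after a pre-period of length 3 it cycles with period 3.
For i ≥ 3, b(i) depends only on (i - 3) mod 3. (210 - 3) mod 3 = 0, so b(210) = b(3) = 11.

11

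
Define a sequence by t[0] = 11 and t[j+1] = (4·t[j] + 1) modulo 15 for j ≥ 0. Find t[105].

5

t[0] = 11,  t[1] = 0,  t[2] = 1,  t[3] = 5,  t[4] = 6,  t[5] = 10,  t[6] = 11.
Since t[6] = t[0] = 11, the sequence is periodic with period 6.
So t[105] = t[0 + ((105-0) mod 6)] = t[3] = 5.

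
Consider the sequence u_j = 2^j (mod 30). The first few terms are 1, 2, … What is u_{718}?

4

Computing terms: u_0 = 1; u_1 = 2; u_2 = 4; u_3 = 8; u_4 = 16; u_5 = 2.
Since u_5 = u_1 = 2, the sequence is eventually periodic: after a pre-period of length 1 it cycles with period 4.
For j ≥ 1, u_j depends only on (j - 1) mod 4. (718 - 1) mod 4 = 1, so u_{718} = u_2 = 4.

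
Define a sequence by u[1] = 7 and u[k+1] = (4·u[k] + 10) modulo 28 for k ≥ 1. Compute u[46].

Computing terms: u[1] = 7, u[2] = 10, u[3] = 22, u[4] = 14, u[5] = 10.
Since u[5] = u[2] = 10, the sequence is eventually periodic: after a pre-period of length 1 it cycles with period 3.
For k ≥ 2, u[k] depends only on (k - 2) mod 3. (46 - 2) mod 3 = 2, so u[46] = u[4] = 14.

14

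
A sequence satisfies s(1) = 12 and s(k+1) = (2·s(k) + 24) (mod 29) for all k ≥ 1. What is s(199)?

Listing terms: s(1) = 12,  s(2) = 19,  s(3) = 4,  s(4) = 3,  s(5) = 1,  s(6) = 26,  s(7) = 18,  s(8) = 2,  s(9) = 28,  s(10) = 22,  s(11) = 10,  s(12) = 15,  s(13) = 25,  s(14) = 16,  s(15) = 27,  s(16) = 20,  s(17) = 6,  s(18) = 7,  s(19) = 9,  s(20) = 13,  s(21) = 21,  s(22) = 8,  s(23) = 11,  s(24) = 17,  s(25) = 0,  s(26) = 24,  s(27) = 14,  s(28) = 23,  s(29) = 12.
The sequence repeats with period 28.
(199 - 1) mod 28 = 2, so s(199) = s(3) = 4.

4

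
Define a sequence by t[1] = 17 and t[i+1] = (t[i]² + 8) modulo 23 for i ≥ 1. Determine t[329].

t[1] = 17,  t[2] = 21,  t[3] = 12,  t[4] = 14,  t[5] = 20,  t[6] = 17.
Since t[6] = t[1] = 17, the sequence is periodic with period 5.
(329 - 1) mod 5 = 3, so t[329] = t[4] = 14.

14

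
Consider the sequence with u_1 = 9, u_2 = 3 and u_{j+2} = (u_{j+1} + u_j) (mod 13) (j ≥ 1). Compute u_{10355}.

2

u_1 = 9,  u_2 = 3,  u_3 = 12,  u_4 = 2,  u_5 = 1,  u_6 = 3,  u_7 = 4,  u_8 = 7,  u_9 = 11,  u_{10} = 5,  u_{11} = 3,  u_{12} = 8,  u_{13} = 11,  u_{14} = 6,  u_{15} = 4,  u_{16} = 10,  u_{17} = 1,  u_{18} = 11,  u_{19} = 12,  u_{20} = 10,  u_{21} = 9,  u_{22} = 6,  u_{23} = 2,  u_{24} = 8,  u_{25} = 10,  u_{26} = 5,  u_{27} = 2,  u_{28} = 7,  u_{29} = 9,  u_{30} = 3.
Since (u_{29}, u_{30}) = (u_1, u_2) = (9, 3) (two consecutive terms determine the rest), the sequence is periodic with period 28.
So u_{10355} = u_{1 + ((10355-1) mod 28)} = u_{23} = 2.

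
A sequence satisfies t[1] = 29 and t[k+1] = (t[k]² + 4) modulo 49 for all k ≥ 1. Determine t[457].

We have t[1] = 29; t[2] = 12; t[3] = 1; t[4] = 5; t[5] = 29.
The sequence repeats with period 4.
(457 - 1) mod 4 = 0, so t[457] = t[1] = 29.

29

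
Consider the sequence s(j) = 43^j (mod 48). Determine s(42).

25

We have s(1) = 43,  s(2) = 25,  s(3) = 19,  s(4) = 1,  s(5) = 43.
Since s(5) = s(1) = 43, the sequence is periodic with period 4.
So s(42) = s(1 + ((42-1) mod 4)) = s(2) = 25.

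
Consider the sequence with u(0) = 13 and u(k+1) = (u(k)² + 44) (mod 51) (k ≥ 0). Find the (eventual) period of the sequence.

6

Listing terms: u(0) = 13; u(1) = 9; u(2) = 23; u(3) = 12; u(4) = 35; u(5) = 45; u(6) = 29; u(7) = 18; u(8) = 11; u(9) = 12.
Since u(9) = u(3) = 12, the sequence is eventually periodic: after a pre-period of length 3 it cycles with period 6.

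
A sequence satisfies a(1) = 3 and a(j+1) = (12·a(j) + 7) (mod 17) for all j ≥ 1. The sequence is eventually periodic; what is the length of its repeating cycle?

16

a(1) = 3,  a(2) = 9,  a(3) = 13,  a(4) = 10,  a(5) = 8,  a(6) = 1,  a(7) = 2,  a(8) = 14,  a(9) = 5,  a(10) = 16,  a(11) = 12,  a(12) = 15,  a(13) = 0,  a(14) = 7,  a(15) = 6,  a(16) = 11,  a(17) = 3.
The sequence repeats with period 16.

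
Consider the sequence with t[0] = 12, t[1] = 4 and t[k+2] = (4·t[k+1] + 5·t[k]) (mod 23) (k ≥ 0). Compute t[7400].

6

Listing terms: t[0] = 12; t[1] = 4; t[2] = 7; t[3] = 2; t[4] = 20; t[5] = 21; t[6] = 0; t[7] = 13; t[8] = 6; t[9] = 20; t[10] = 18; t[11] = 11; t[12] = 19; t[13] = 16; t[14] = 21; t[15] = 3; t[16] = 2; t[17] = 0; t[18] = 10; t[19] = 17; t[20] = 3; t[21] = 5; t[22] = 12; t[23] = 4.
The sequence repeats with period 22.
(7400 - 0) mod 22 = 8, so t[7400] = t[8] = 6.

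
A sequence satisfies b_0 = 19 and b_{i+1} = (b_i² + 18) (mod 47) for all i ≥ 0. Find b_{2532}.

Listing terms: b_0 = 19, b_1 = 3, b_2 = 27, b_3 = 42, b_4 = 43, b_5 = 34, b_6 = 46, b_7 = 19.
The sequence repeats with period 7.
(2532 - 0) mod 7 = 5, so b_{2532} = b_5 = 34.

34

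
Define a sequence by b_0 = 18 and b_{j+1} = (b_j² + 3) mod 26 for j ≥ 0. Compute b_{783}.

We have b_0 = 18; b_1 = 15; b_2 = 20; b_3 = 13; b_4 = 16; b_5 = 25; b_6 = 4; b_7 = 19; b_8 = 0; b_9 = 3; b_{10} = 12; b_{11} = 17; b_{12} = 6; b_{13} = 13.
Since b_{13} = b_3 = 13, the sequence is eventually periodic: after a pre-period of length 3 it cycles with period 10.
For j ≥ 3, b_j depends only on (j - 3) mod 10. (783 - 3) mod 10 = 0, so b_{783} = b_3 = 13.

13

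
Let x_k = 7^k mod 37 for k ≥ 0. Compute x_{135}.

1

Listing terms: x_0 = 1,  x_1 = 7,  x_2 = 12,  x_3 = 10,  x_4 = 33,  x_5 = 9,  x_6 = 26,  x_7 = 34,  x_8 = 16,  x_9 = 1.
Since x_9 = x_0 = 1, the sequence is periodic with period 9.
So x_{135} = x_{0 + ((135-0) mod 9)} = x_0 = 1.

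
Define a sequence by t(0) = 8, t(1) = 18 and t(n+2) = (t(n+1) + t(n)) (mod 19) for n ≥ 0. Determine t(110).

t(0) = 8; t(1) = 18; t(2) = 7; t(3) = 6; t(4) = 13; t(5) = 0; t(6) = 13; t(7) = 13; t(8) = 7; t(9) = 1; t(10) = 8; t(11) = 9; t(12) = 17; t(13) = 7; t(14) = 5; t(15) = 12; t(16) = 17; t(17) = 10; t(18) = 8; t(19) = 18.
Since (t(18), t(19)) = (t(0), t(1)) = (8, 18) (two consecutive terms determine the rest), the sequence is periodic with period 18.
(110 - 0) mod 18 = 2, so t(110) = t(2) = 7.

7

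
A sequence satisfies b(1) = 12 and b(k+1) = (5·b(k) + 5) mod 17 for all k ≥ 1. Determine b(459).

Computing terms: b(1) = 12, b(2) = 14, b(3) = 7, b(4) = 6, b(5) = 1, b(6) = 10, b(7) = 4, b(8) = 8, b(9) = 11, b(10) = 9, b(11) = 16, b(12) = 0, b(13) = 5, b(14) = 13, b(15) = 2, b(16) = 15, b(17) = 12.
Since b(17) = b(1) = 12, the sequence is periodic with period 16.
(459 - 1) mod 16 = 10, so b(459) = b(11) = 16.

16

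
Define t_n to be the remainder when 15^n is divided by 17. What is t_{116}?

16

We have t_1 = 15,  t_2 = 4,  t_3 = 9,  t_4 = 16,  t_5 = 2,  t_6 = 13,  t_7 = 8,  t_8 = 1,  t_9 = 15.
The sequence repeats with period 8.
So t_{116} = t_{1 + ((116-1) mod 8)} = t_4 = 16.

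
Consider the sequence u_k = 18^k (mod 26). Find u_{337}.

18

Listing terms: u_0 = 1; u_1 = 18; u_2 = 12; u_3 = 8; u_4 = 14; u_5 = 18.
Since u_5 = u_1 = 18, the sequence is eventually periodic: after a pre-period of length 1 it cycles with period 4.
For k ≥ 1, u_k depends only on (k - 1) mod 4. (337 - 1) mod 4 = 0, so u_{337} = u_1 = 18.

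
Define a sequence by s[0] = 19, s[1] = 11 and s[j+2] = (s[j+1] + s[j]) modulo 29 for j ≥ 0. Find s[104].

s[0] = 19; s[1] = 11; s[2] = 1; s[3] = 12; s[4] = 13; s[5] = 25; s[6] = 9; s[7] = 5; s[8] = 14; s[9] = 19; s[10] = 4; s[11] = 23; s[12] = 27; s[13] = 21; s[14] = 19; s[15] = 11.
Since (s[14], s[15]) = (s[0], s[1]) = (19, 11) (two consecutive terms determine the rest), the sequence is periodic with period 14.
(104 - 0) mod 14 = 6, so s[104] = s[6] = 9.

9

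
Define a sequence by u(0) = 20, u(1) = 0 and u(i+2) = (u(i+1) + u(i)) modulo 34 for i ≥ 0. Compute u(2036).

14

u(0) = 20,  u(1) = 0,  u(2) = 20,  u(3) = 20,  u(4) = 6,  u(5) = 26,  u(6) = 32,  u(7) = 24,  u(8) = 22,  u(9) = 12,  u(10) = 0,  u(11) = 12,  u(12) = 12,  u(13) = 24,  u(14) = 2,  u(15) = 26,  u(16) = 28,  u(17) = 20,  u(18) = 14,  u(19) = 0,  u(20) = 14,  u(21) = 14,  u(22) = 28,  u(23) = 8,  u(24) = 2,  u(25) = 10,  u(26) = 12,  u(27) = 22,  u(28) = 0,  u(29) = 22,  u(30) = 22,  u(31) = 10,  u(32) = 32,  u(33) = 8,  u(34) = 6,  u(35) = 14,  u(36) = 20,  u(37) = 0.
The sequence repeats with period 36.
So u(2036) = u(0 + ((2036-0) mod 36)) = u(20) = 14.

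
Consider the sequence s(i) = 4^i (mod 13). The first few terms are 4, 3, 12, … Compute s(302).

s(1) = 4,  s(2) = 3,  s(3) = 12,  s(4) = 9,  s(5) = 10,  s(6) = 1,  s(7) = 4.
Since s(7) = s(1) = 4, the sequence is periodic with period 6.
So s(302) = s(1 + ((302-1) mod 6)) = s(2) = 3.

3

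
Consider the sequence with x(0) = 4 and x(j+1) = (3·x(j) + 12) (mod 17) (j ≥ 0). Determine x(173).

12

x(0) = 4, x(1) = 7, x(2) = 16, x(3) = 9, x(4) = 5, x(5) = 10, x(6) = 8, x(7) = 2, x(8) = 1, x(9) = 15, x(10) = 6, x(11) = 13, x(12) = 0, x(13) = 12, x(14) = 14, x(15) = 3, x(16) = 4.
Since x(16) = x(0) = 4, the sequence is periodic with period 16.
So x(173) = x(0 + ((173-0) mod 16)) = x(13) = 12.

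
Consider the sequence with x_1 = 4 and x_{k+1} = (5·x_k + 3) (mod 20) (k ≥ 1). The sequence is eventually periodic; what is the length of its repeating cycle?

We have x_1 = 4; x_2 = 3; x_3 = 18; x_4 = 13; x_5 = 8; x_6 = 3.
Since x_6 = x_2 = 3, the sequence is eventually periodic: after a pre-period of length 1 it cycles with period 4.

4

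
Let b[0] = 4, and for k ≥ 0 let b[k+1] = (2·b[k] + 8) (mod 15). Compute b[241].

b[0] = 4,  b[1] = 1,  b[2] = 10,  b[3] = 13,  b[4] = 4.
The sequence repeats with period 4.
So b[241] = b[0 + ((241-0) mod 4)] = b[1] = 1.

1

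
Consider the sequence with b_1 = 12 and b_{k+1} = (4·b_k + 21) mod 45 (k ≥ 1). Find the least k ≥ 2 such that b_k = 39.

4

Computing terms: b_1 = 12, b_2 = 24, b_3 = 27, b_4 = 39, b_5 = 42, b_6 = 9, b_7 = 12.
Since b_7 = b_1 = 12, the sequence is periodic with period 6.
The value 39 first appears (with k ≥ 2) at b_4.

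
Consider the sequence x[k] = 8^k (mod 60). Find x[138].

4

Computing terms: x[0] = 1; x[1] = 8; x[2] = 4; x[3] = 32; x[4] = 16; x[5] = 8.
Since x[5] = x[1] = 8, the sequence is eventually periodic: after a pre-period of length 1 it cycles with period 4.
For k ≥ 1, x[k] depends only on (k - 1) mod 4. (138 - 1) mod 4 = 1, so x[138] = x[2] = 4.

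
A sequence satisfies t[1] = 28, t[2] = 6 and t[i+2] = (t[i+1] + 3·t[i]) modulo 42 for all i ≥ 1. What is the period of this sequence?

24

t[1] = 28, t[2] = 6, t[3] = 6, t[4] = 24, t[5] = 0, t[6] = 30, t[7] = 30, t[8] = 36, t[9] = 0, t[10] = 24, t[11] = 24, t[12] = 12, t[13] = 0, t[14] = 36, t[15] = 36, t[16] = 18, t[17] = 0, t[18] = 12, t[19] = 12, t[20] = 6, t[21] = 0, t[22] = 18, t[23] = 18, t[24] = 30, t[25] = 0, t[26] = 6, t[27] = 6.
Since (t[26], t[27]) = (t[2], t[3]) = (6, 6) (two consecutive terms determine the rest), the sequence is eventually periodic: after a pre-period of length 1 it cycles with period 24.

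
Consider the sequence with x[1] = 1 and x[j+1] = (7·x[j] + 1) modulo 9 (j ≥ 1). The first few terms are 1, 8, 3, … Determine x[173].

8

Listing terms: x[1] = 1,  x[2] = 8,  x[3] = 3,  x[4] = 4,  x[5] = 2,  x[6] = 6,  x[7] = 7,  x[8] = 5,  x[9] = 0,  x[10] = 1.
The sequence repeats with period 9.
(173 - 1) mod 9 = 1, so x[173] = x[2] = 8.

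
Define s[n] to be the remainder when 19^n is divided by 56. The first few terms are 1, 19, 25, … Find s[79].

19

We have s[0] = 1; s[1] = 19; s[2] = 25; s[3] = 27; s[4] = 9; s[5] = 3; s[6] = 1.
The sequence repeats with period 6.
(79 - 0) mod 6 = 1, so s[79] = s[1] = 19.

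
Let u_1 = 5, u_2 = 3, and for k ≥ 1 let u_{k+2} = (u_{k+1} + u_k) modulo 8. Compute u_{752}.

7

Computing terms: u_1 = 5,  u_2 = 3,  u_3 = 0,  u_4 = 3,  u_5 = 3,  u_6 = 6,  u_7 = 1,  u_8 = 7,  u_9 = 0,  u_{10} = 7,  u_{11} = 7,  u_{12} = 6,  u_{13} = 5,  u_{14} = 3.
Since (u_{13}, u_{14}) = (u_1, u_2) = (5, 3) (two consecutive terms determine the rest), the sequence is periodic with period 12.
So u_{752} = u_{1 + ((752-1) mod 12)} = u_8 = 7.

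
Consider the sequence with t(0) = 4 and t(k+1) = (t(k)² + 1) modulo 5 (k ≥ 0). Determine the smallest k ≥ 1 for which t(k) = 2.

t(0) = 4,  t(1) = 2,  t(2) = 0,  t(3) = 1,  t(4) = 2.
Since t(4) = t(1) = 2, the sequence is eventually periodic: after a pre-period of length 1 it cycles with period 3.
The value 2 first appears (with k ≥ 1) at t(1).

1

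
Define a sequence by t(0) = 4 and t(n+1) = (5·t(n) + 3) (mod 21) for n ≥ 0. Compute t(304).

We have t(0) = 4, t(1) = 2, t(2) = 13, t(3) = 5, t(4) = 7, t(5) = 17, t(6) = 4.
The sequence repeats with period 6.
So t(304) = t(0 + ((304-0) mod 6)) = t(4) = 7.

7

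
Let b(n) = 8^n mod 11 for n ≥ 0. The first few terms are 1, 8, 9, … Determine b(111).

8

Computing terms: b(0) = 1,  b(1) = 8,  b(2) = 9,  b(3) = 6,  b(4) = 4,  b(5) = 10,  b(6) = 3,  b(7) = 2,  b(8) = 5,  b(9) = 7,  b(10) = 1.
The sequence repeats with period 10.
So b(111) = b(0 + ((111-0) mod 10)) = b(1) = 8.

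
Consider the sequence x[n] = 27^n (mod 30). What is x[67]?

Listing terms: x[0] = 1, x[1] = 27, x[2] = 9, x[3] = 3, x[4] = 21, x[5] = 27.
Since x[5] = x[1] = 27, the sequence is eventually periodic: after a pre-period of length 1 it cycles with period 4.
For n ≥ 1, x[n] depends only on (n - 1) mod 4. (67 - 1) mod 4 = 2, so x[67] = x[3] = 3.

3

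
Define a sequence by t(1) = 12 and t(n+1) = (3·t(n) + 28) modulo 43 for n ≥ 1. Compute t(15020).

30

Computing terms: t(1) = 12; t(2) = 21; t(3) = 5; t(4) = 0; t(5) = 28; t(6) = 26; t(7) = 20; t(8) = 2; t(9) = 34; t(10) = 1; t(11) = 31; t(12) = 35; t(13) = 4; t(14) = 40; t(15) = 19; t(16) = 42; t(17) = 25; t(18) = 17; t(19) = 36; t(20) = 7; t(21) = 6; t(22) = 3; t(23) = 37; t(24) = 10; t(25) = 15; t(26) = 30; t(27) = 32; t(28) = 38; t(29) = 13; t(30) = 24; t(31) = 14; t(32) = 27; t(33) = 23; t(34) = 11; t(35) = 18; t(36) = 39; t(37) = 16; t(38) = 33; t(39) = 41; t(40) = 22; t(41) = 8; t(42) = 9; t(43) = 12.
Since t(43) = t(1) = 12, the sequence is periodic with period 42.
(15020 - 1) mod 42 = 25, so t(15020) = t(26) = 30.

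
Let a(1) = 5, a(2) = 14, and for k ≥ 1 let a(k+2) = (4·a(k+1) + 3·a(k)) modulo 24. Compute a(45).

5

Computing terms: a(1) = 5,  a(2) = 14,  a(3) = 23,  a(4) = 14,  a(5) = 5,  a(6) = 14.
Since (a(5), a(6)) = (a(1), a(2)) = (5, 14) (two consecutive terms determine the rest), the sequence is periodic with period 4.
(45 - 1) mod 4 = 0, so a(45) = a(1) = 5.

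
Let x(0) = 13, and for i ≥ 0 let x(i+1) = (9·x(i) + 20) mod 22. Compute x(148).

Listing terms: x(0) = 13; x(1) = 5; x(2) = 21; x(3) = 11; x(4) = 9; x(5) = 13.
Since x(5) = x(0) = 13, the sequence is periodic with period 5.
So x(148) = x(0 + ((148-0) mod 5)) = x(3) = 11.

11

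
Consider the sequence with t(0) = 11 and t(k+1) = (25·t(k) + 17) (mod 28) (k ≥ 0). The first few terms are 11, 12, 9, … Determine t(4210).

5

Computing terms: t(0) = 11,  t(1) = 12,  t(2) = 9,  t(3) = 18,  t(4) = 19,  t(5) = 16,  t(6) = 25,  t(7) = 26,  t(8) = 23,  t(9) = 4,  t(10) = 5,  t(11) = 2,  t(12) = 11.
The sequence repeats with period 12.
So t(4210) = t(0 + ((4210-0) mod 12)) = t(10) = 5.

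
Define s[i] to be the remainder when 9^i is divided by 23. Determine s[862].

Listing terms: s[0] = 1,  s[1] = 9,  s[2] = 12,  s[3] = 16,  s[4] = 6,  s[5] = 8,  s[6] = 3,  s[7] = 4,  s[8] = 13,  s[9] = 2,  s[10] = 18,  s[11] = 1.
The sequence repeats with period 11.
(862 - 0) mod 11 = 4, so s[862] = s[4] = 6.

6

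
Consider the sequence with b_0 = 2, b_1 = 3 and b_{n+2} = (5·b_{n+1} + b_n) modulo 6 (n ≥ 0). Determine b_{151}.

b_0 = 2; b_1 = 3; b_2 = 5; b_3 = 4; b_4 = 1; b_5 = 3; b_6 = 4; b_7 = 5; b_8 = 5; b_9 = 0; b_{10} = 5; b_{11} = 1; b_{12} = 4; b_{13} = 3; b_{14} = 1; b_{15} = 2; b_{16} = 5; b_{17} = 3; b_{18} = 2; b_{19} = 1; b_{20} = 1; b_{21} = 0; b_{22} = 1; b_{23} = 5; b_{24} = 2; b_{25} = 3.
Since (b_{24}, b_{25}) = (b_0, b_1) = (2, 3) (two consecutive terms determine the rest), the sequence is periodic with period 24.
(151 - 0) mod 24 = 7, so b_{151} = b_7 = 5.

5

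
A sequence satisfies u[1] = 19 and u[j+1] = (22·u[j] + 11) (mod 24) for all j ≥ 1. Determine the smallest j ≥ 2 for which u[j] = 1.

4

u[1] = 19, u[2] = 21, u[3] = 17, u[4] = 1, u[5] = 9, u[6] = 17.
Since u[6] = u[3] = 17, the sequence is eventually periodic: after a pre-period of length 2 it cycles with period 3.
The value 1 first appears (with j ≥ 2) at u[4].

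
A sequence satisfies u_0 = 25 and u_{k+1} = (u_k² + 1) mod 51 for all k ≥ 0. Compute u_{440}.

Listing terms: u_0 = 25; u_1 = 14; u_2 = 44; u_3 = 50; u_4 = 2; u_5 = 5; u_6 = 26; u_7 = 14.
Since u_7 = u_1 = 14, the sequence is eventually periodic: after a pre-period of length 1 it cycles with period 6.
For k ≥ 1, u_k depends only on (k - 1) mod 6. (440 - 1) mod 6 = 1, so u_{440} = u_2 = 44.

44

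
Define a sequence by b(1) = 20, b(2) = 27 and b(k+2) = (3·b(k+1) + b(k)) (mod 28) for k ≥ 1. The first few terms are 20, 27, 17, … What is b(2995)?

We have b(1) = 20; b(2) = 27; b(3) = 17; b(4) = 22; b(5) = 27; b(6) = 19; b(7) = 0; b(8) = 19; b(9) = 1; b(10) = 22; b(11) = 11; b(12) = 27; b(13) = 8; b(14) = 23; b(15) = 21; b(16) = 2; b(17) = 27; b(18) = 27; b(19) = 24; b(20) = 15; b(21) = 13; b(22) = 26; b(23) = 7; b(24) = 19; b(25) = 8; b(26) = 15; b(27) = 25; b(28) = 6; b(29) = 15; b(30) = 23; b(31) = 0; b(32) = 23; b(33) = 13; b(34) = 6; b(35) = 3; b(36) = 15; b(37) = 20; b(38) = 19; b(39) = 21; b(40) = 26; b(41) = 15; b(42) = 15; b(43) = 4; b(44) = 27; b(45) = 1; b(46) = 2; b(47) = 7; b(48) = 23; b(49) = 20; b(50) = 27.
The sequence repeats with period 48.
So b(2995) = b(1 + ((2995-1) mod 48)) = b(19) = 24.

24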